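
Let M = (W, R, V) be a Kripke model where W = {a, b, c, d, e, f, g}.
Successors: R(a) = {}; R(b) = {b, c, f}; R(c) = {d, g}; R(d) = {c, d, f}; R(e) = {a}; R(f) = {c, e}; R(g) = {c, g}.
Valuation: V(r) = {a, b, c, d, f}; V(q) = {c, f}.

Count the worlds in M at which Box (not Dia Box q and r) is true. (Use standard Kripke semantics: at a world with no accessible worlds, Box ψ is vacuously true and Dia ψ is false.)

4

Recall that Box ψ holds at a world iff ψ holds at every accessible world, and Dia ψ holds iff ψ holds at some accessible world.
Let φ = Box (not Dia Box q and r). Evaluate φ at each world:
  a (successors ∅): φ is true.
  b (successors {b, c, f}): φ is true.
  c (successors {d, g}): φ is false.
  d (successors {c, d, f}): φ is true.
  e (successors {a}): φ is true.
  f (successors {c, e}): φ is false.
  g (successors {c, g}): φ is false.
For instance, at b:
  At b: Box (not Dia Box q and r) requires not Dia Box q and r at every successor {b, c, f}.
      At b: not Dia Box q is true, r is true, so not Dia Box q and r is true.
      At c: not Dia Box q is true, r is true, so not Dia Box q and r is true.
      At f: not Dia Box q is true, r is true, so not Dia Box q and r is true.
  So Box (not Dia Box q and r) is true at b.
Satisfying worlds: {a, b, d, e}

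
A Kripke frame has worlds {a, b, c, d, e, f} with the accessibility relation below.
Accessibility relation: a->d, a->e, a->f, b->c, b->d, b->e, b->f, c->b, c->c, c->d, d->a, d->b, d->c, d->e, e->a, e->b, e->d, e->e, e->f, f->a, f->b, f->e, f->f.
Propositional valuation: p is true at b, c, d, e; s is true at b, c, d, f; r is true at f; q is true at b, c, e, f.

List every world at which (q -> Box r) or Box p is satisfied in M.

Let φ = (q -> Box r) or Box p. Evaluate φ at each world:
  a (successors {d, e, f}): φ is true.
  b (successors {c, d, e, f}): φ is false.
  c (successors {b, c, d}): φ is true.
  d (successors {a, b, c, e}): φ is true.
  e (successors {a, b, d, e, f}): φ is false.
  f (successors {a, b, e, f}): φ is false.
For instance, at b:
  At b: q -> Box r is false, Box p is false, so (q -> Box r) or Box p is false.
    At b: q is true, Box r is false, so q -> Box r is false.
      At b: Box r requires r at every successor {c, d, e, f}.
        r fails at c, so Box r is false at b.
    At b: Box p requires p at every successor {c, d, e, f}.
      p fails at f, so Box p is false at b.
Satisfying worlds: {a, c, d}

a, c, d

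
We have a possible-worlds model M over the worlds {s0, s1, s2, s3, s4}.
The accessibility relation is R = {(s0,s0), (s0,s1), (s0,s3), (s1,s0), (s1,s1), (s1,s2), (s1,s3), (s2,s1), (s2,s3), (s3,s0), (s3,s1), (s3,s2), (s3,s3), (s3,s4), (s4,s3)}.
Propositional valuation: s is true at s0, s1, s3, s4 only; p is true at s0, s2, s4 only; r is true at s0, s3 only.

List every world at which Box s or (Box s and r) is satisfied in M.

Recall that Box ψ holds at a world iff ψ holds at every accessible world, and Dia ψ holds iff ψ holds at some accessible world.
Let φ = Box s or (Box s and r). Evaluate φ at each world:
  s0 (successors {s0, s1, s3}): φ is true.
  s1 (successors {s0, s1, s2, s3}): φ is false.
  s2 (successors {s1, s3}): φ is true.
  s3 (successors {s0, s1, s2, s3, s4}): φ is false.
  s4 (successors {s3}): φ is true.
For instance, at s2:
  At s2: Box s is true, Box s and r is false, so Box s or (Box s and r) is true.
    At s2: Box s requires s at every successor {s1, s3}.
      At s1: s is true.
      At s3: s is true.
    So Box s is true at s2.
    At s2: Box s is true, r is false, so Box s and r is false.
      At s2: Box s requires s at every successor {s1, s3}.
        At s1: s is true.
        At s3: s is true.
      So Box s is true at s2.
Satisfying worlds: {s0, s2, s4}

s0, s2, s4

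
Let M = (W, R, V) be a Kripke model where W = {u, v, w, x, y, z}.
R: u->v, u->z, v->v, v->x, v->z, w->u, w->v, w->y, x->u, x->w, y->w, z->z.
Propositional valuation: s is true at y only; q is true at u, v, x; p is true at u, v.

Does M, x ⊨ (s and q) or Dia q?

Yes

At x: s and q is false, Dia q is true, so (s and q) or Dia q is true.
  At x: Dia q requires q at some successor in {u, w}.
    q holds at u, so Dia q is true at x.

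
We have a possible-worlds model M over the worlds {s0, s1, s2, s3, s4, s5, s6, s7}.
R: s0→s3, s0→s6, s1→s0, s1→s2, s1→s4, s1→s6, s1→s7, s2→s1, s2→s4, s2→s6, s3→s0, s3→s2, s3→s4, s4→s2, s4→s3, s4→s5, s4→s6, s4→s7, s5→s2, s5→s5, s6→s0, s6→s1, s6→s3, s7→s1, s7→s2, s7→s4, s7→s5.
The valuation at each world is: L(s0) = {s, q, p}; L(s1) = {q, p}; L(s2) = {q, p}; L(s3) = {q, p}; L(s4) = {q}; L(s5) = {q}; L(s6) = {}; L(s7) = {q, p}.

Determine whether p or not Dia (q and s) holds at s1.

At s1: p is true, not Dia (q and s) is false, so p or not Dia (q and s) is true.
  At s1: Dia (q and s) is true, so not Dia (q and s) is false.
    At s1: Dia (q and s) requires q and s at some successor in {s0, s2, s4, s6, s7}.
      q and s holds at s0, so Dia (q and s) is true at s1.

Yes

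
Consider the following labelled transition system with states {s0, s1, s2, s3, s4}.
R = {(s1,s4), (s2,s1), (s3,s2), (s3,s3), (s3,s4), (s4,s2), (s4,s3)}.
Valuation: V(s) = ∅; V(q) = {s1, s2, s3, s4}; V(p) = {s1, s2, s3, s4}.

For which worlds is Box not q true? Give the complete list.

s0

Let φ = Box not q. Evaluate φ at each world:
  s0 (successors ∅): φ is true.
  s1 (successors {s4}): φ is false.
  s2 (successors {s1}): φ is false.
  s3 (successors {s2, s3, s4}): φ is false.
  s4 (successors {s2, s3}): φ is false.
For instance, at s3:
  At s3: Box not q requires not q at every successor {s2, s3, s4}.
    not q fails at s2, so Box not q is false at s3.
Satisfying worlds: {s0}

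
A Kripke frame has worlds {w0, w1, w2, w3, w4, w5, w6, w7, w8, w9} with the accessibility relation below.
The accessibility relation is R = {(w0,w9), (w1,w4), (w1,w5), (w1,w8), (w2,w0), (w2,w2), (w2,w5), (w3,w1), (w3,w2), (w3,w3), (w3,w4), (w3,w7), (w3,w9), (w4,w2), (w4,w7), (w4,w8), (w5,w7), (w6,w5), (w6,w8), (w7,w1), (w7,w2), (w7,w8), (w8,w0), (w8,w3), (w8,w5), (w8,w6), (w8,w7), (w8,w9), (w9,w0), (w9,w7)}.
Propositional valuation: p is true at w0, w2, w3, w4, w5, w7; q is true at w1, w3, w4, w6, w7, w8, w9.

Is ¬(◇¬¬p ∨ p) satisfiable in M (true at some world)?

No

Recall that ◇ψ holds at a world iff ψ holds at some accessible world.
Let φ = ¬(◇¬¬p ∨ p). Evaluate φ at each world:
  w0 (successors {w9}): φ is false.
  w1 (successors {w4, w5, w8}): φ is false.
  w2 (successors {w0, w2, w5}): φ is false.
  w3 (successors {w1, w2, w3, w4, w7, w9}): φ is false.
  w4 (successors {w2, w7, w8}): φ is false.
  w5 (successors {w7}): φ is false.
  w6 (successors {w5, w8}): φ is false.
  w7 (successors {w1, w2, w8}): φ is false.
  w8 (successors {w0, w3, w5, w6, w7, w9}): φ is false.
  w9 (successors {w0, w7}): φ is false.
For instance, at w1:
  At w1: ◇¬¬p ∨ p is true, so ¬(◇¬¬p ∨ p) is false.
    At w1: ◇¬¬p is true, p is false, so ◇¬¬p ∨ p is true.
      At w1: ◇¬¬p requires ¬¬p at some successor in {w4, w5, w8}.
        ¬¬p holds at w4, so ◇¬¬p is true at w1.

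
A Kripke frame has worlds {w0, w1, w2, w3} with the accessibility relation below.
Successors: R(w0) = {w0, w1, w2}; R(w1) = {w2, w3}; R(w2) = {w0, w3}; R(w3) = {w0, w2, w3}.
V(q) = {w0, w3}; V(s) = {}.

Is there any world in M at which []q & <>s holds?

Let φ = []q & <>s. Evaluate φ at each world:
  w0 (successors {w0, w1, w2}): φ is false.
  w1 (successors {w2, w3}): φ is false.
  w2 (successors {w0, w3}): φ is false.
  w3 (successors {w0, w2, w3}): φ is false.
For instance, at w2:
  At w2: []q is true, <>s is false, so []q & <>s is false.
    At w2: []q requires q at every successor {w0, w3}.
      At w0: q is true.
      At w3: q is true.
    So []q is true at w2.
    At w2: <>s requires s at some successor in {w0, w3}.
      At w0: s is false.
      At w3: s is false.
    So <>s is false at w2.

No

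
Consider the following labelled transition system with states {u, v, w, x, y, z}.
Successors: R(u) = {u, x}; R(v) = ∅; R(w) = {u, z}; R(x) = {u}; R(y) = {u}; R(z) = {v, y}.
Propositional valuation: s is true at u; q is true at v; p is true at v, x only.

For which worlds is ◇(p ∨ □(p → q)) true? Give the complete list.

Recall that □ψ holds at a world iff ψ holds at every accessible world, and ◇ψ holds iff ψ holds at some accessible world.
Let φ = ◇(p ∨ □(p → q)). Evaluate φ at each world:
  u (successors {u, x}): φ is true.
  v (successors ∅): φ is false.
  w (successors {u, z}): φ is true.
  x (successors {u}): φ is false.
  y (successors {u}): φ is false.
  z (successors {v, y}): φ is true.
For instance, at z:
  At z: ◇(p ∨ □(p → q)) requires p ∨ □(p → q) at some successor in {v, y}.
    p ∨ □(p → q) holds at v, so ◇(p ∨ □(p → q)) is true at z.
      At v: p is true, □(p → q) is true, so p ∨ □(p → q) is true.
Satisfying worlds: {u, w, z}

u, w, z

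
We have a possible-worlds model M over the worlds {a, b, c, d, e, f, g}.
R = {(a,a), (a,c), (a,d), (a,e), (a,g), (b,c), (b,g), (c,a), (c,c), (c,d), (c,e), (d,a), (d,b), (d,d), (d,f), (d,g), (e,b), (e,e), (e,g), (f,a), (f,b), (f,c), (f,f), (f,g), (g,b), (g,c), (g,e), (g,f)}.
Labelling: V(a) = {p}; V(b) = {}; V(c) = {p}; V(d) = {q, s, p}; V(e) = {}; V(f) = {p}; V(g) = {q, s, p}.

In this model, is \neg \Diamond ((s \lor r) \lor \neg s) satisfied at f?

No

Recall that \Diamond ψ holds at a world iff ψ holds at some accessible world.
At f: \Diamond ((s \lor r) \lor \neg s) is true, so \neg \Diamond ((s \lor r) \lor \neg s) is false.
  At f: \Diamond ((s \lor r) \lor \neg s) requires (s \lor r) \lor \neg s at some successor in {a, b, c, f, g}.
    (s \lor r) \lor \neg s holds at a, so \Diamond ((s \lor r) \lor \neg s) is true at f.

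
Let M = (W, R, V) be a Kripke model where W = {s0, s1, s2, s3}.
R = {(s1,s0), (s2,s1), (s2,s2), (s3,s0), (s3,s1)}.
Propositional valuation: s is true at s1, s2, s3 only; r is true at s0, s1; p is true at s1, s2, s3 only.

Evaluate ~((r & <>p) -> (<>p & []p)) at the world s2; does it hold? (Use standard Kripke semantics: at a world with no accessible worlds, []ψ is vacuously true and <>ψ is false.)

At s2: (r & <>p) -> (<>p & []p) is true, so ~((r & <>p) -> (<>p & []p)) is false.
  At s2: r & <>p is false, <>p & []p is true, so (r & <>p) -> (<>p & []p) is true.
    At s2: r is false, <>p is true, so r & <>p is false.
      At s2: <>p requires p at some successor in {s1, s2}.
        p holds at s1, so <>p is true at s2.
    At s2: <>p is true, []p is true, so <>p & []p is true.
      At s2: <>p requires p at some successor in {s1, s2}.
        p holds at s1, so <>p is true at s2.
      At s2: []p requires p at every successor {s1, s2}.
        At s1: p is true.
        At s2: p is true.
      So []p is true at s2.

No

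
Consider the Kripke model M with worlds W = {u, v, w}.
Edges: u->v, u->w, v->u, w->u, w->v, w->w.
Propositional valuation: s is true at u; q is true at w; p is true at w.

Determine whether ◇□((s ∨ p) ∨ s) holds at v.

No

Recall that □ψ holds at a world iff ψ holds at every accessible world, and ◇ψ holds iff ψ holds at some accessible world.
At v: ◇□((s ∨ p) ∨ s) requires □((s ∨ p) ∨ s) at some successor in {u}.
  At u: □((s ∨ p) ∨ s) is false.
So ◇□((s ∨ p) ∨ s) is false at v.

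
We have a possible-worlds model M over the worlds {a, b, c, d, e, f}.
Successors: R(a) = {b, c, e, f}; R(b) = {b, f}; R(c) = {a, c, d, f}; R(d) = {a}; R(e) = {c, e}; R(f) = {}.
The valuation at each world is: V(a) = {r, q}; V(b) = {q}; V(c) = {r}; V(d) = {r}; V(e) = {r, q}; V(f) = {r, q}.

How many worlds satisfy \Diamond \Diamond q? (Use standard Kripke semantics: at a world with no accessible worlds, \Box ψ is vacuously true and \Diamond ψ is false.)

5

Recall that \Diamond ψ holds at a world iff ψ holds at some accessible world.
Let φ = \Diamond \Diamond q. Evaluate φ at each world:
  a (successors {b, c, e, f}): φ is true.
  b (successors {b, f}): φ is true.
  c (successors {a, c, d, f}): φ is true.
  d (successors {a}): φ is true.
  e (successors {c, e}): φ is true.
  f (successors ∅): φ is false.
For instance, at e:
  At e: \Diamond \Diamond q requires \Diamond q at some successor in {c, e}.
    \Diamond q holds at c, so \Diamond \Diamond q is true at e.
      At c: \Diamond q requires q at some successor in {a, c, d, f}.
        q holds at a, so \Diamond q is true at c.
Satisfying worlds: {a, b, c, d, e}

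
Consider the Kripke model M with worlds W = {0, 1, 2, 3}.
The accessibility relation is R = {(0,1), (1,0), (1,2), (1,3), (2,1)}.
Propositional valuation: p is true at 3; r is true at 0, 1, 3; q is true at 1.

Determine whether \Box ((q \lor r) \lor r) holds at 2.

Yes

At 2: \Box ((q \lor r) \lor r) requires (q \lor r) \lor r at every successor {1}.
  At 1: (q \lor r) \lor r is true.
So \Box ((q \lor r) \lor r) is true at 2.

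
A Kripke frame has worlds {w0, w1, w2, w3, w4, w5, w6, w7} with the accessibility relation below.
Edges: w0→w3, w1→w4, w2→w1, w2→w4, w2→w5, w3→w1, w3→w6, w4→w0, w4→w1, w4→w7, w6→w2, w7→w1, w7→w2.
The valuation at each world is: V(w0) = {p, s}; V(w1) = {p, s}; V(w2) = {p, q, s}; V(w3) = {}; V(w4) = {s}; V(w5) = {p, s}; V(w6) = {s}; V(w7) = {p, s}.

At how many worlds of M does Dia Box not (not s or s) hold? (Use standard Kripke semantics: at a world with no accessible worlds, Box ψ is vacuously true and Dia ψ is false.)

1

Let φ = Dia Box not (not s or s). Evaluate φ at each world:
  w0 (successors {w3}): φ is false.
  w1 (successors {w4}): φ is false.
  w2 (successors {w1, w4, w5}): φ is true.
  w3 (successors {w1, w6}): φ is false.
  w4 (successors {w0, w1, w7}): φ is false.
  w5 (successors ∅): φ is false.
  w6 (successors {w2}): φ is false.
  w7 (successors {w1, w2}): φ is false.
For instance, at w6:
  At w6: Dia Box not (not s or s) requires Box not (not s or s) at some successor in {w2}.
    At w2: Box not (not s or s) is false.
  So Dia Box not (not s or s) is false at w6.
Satisfying worlds: {w2}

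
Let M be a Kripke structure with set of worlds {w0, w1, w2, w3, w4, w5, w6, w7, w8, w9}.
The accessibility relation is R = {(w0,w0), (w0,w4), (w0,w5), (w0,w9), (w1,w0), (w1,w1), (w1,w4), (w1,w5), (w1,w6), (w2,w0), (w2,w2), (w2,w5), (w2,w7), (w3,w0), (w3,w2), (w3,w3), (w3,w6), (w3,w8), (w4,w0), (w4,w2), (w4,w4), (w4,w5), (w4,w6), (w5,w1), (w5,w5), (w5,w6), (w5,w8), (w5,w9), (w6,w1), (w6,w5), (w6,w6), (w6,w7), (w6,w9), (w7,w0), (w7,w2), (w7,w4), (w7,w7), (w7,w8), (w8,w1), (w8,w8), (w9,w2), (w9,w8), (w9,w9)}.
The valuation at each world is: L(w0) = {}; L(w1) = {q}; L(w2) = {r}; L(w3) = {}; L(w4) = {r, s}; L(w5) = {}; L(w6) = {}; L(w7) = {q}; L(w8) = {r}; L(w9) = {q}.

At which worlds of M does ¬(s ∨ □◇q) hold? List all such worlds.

Recall that □ψ holds at a world iff ψ holds at every accessible world, and ◇ψ holds iff ψ holds at some accessible world.
Let φ = ¬(s ∨ □◇q). Evaluate φ at each world:
  w0 (successors {w0, w4, w5, w9}): φ is true.
  w1 (successors {w0, w1, w4, w5, w6}): φ is true.
  w2 (successors {w0, w2, w5, w7}): φ is false.
  w3 (successors {w0, w2, w3, w6, w8}): φ is true.
  w4 (successors {w0, w2, w4, w5, w6}): φ is false.
  w5 (successors {w1, w5, w6, w8, w9}): φ is false.
  w6 (successors {w1, w5, w6, w7, w9}): φ is false.
  w7 (successors {w0, w2, w4, w7, w8}): φ is true.
  w8 (successors {w1, w8}): φ is false.
  w9 (successors {w2, w8, w9}): φ is false.
For instance, at w4:
  At w4: s ∨ □◇q is true, so ¬(s ∨ □◇q) is false.
    At w4: s is true, □◇q is false, so s ∨ □◇q is true.
      At w4: □◇q requires ◇q at every successor {w0, w2, w4, w5, w6}.
        ◇q fails at w4, so □◇q is false at w4.
Satisfying worlds: {w0, w1, w3, w7}

w0, w1, w3, w7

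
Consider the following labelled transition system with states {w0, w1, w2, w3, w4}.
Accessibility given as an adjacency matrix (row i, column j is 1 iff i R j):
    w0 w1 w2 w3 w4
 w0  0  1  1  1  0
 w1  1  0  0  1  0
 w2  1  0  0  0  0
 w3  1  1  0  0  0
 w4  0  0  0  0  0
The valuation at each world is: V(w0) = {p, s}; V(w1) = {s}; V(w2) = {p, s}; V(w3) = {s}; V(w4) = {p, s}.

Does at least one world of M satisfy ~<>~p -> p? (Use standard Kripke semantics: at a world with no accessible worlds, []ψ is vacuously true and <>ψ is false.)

Let φ = ~<>~p -> p. Evaluate φ at each world:
  w0 (successors {w1, w2, w3}): φ is true.
  w1 (successors {w0, w3}): φ is true.
  w2 (successors {w0}): φ is true.
  w3 (successors {w0, w1}): φ is true.
  w4 (successors ∅): φ is true.
Detail at w0 (witness):
  At w0: ~<>~p is false, p is true, so ~<>~p -> p is true.
    At w0: <>~p is true, so ~<>~p is false.
      At w0: <>~p requires ~p at some successor in {w1, w2, w3}.
        ~p holds at w1, so <>~p is true at w0.

Yes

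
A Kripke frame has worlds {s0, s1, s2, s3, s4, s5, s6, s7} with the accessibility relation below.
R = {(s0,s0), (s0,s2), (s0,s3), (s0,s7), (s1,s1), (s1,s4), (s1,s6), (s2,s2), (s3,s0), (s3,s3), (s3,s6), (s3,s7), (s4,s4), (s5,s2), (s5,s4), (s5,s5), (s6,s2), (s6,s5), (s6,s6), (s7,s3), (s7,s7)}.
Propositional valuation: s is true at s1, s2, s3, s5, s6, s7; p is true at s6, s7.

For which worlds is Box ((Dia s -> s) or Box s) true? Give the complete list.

Recall that Box ψ holds at a world iff ψ holds at every accessible world, and Dia ψ holds iff ψ holds at some accessible world.
Let φ = Box ((Dia s -> s) or Box s). Evaluate φ at each world:
  s0 (successors {s0, s2, s3, s7}): φ is false.
  s1 (successors {s1, s4, s6}): φ is true.
  s2 (successors {s2}): φ is true.
  s3 (successors {s0, s3, s6, s7}): φ is false.
  s4 (successors {s4}): φ is true.
  s5 (successors {s2, s4, s5}): φ is true.
  s6 (successors {s2, s5, s6}): φ is true.
  s7 (successors {s3, s7}): φ is true.
For instance, at s2:
  At s2: Box ((Dia s -> s) or Box s) requires (Dia s -> s) or Box s at every successor {s2}.
      At s2: Dia s -> s is true, Box s is true, so (Dia s -> s) or Box s is true.
  So Box ((Dia s -> s) or Box s) is true at s2.
Satisfying worlds: {s1, s2, s4, s5, s6, s7}

s1, s2, s4, s5, s6, s7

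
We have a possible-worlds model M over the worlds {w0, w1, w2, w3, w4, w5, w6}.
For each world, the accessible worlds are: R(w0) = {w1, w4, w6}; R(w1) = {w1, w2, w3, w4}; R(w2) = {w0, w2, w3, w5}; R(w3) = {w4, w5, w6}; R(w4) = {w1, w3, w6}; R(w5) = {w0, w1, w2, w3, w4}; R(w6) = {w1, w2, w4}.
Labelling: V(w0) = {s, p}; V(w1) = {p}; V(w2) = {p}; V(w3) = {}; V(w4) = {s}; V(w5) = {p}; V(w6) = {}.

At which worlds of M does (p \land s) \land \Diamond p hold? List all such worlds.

w0

Recall that \Diamond ψ holds at a world iff ψ holds at some accessible world.
Let φ = (p \land s) \land \Diamond p. Evaluate φ at each world:
  w0 (successors {w1, w4, w6}): φ is true.
  w1 (successors {w1, w2, w3, w4}): φ is false.
  w2 (successors {w0, w2, w3, w5}): φ is false.
  w3 (successors {w4, w5, w6}): φ is false.
  w4 (successors {w1, w3, w6}): φ is false.
  w5 (successors {w0, w1, w2, w3, w4}): φ is false.
  w6 (successors {w1, w2, w4}): φ is false.
For instance, at w0:
  At w0: p \land s is true, \Diamond p is true, so (p \land s) \land \Diamond p is true.
    At w0: \Diamond p requires p at some successor in {w1, w4, w6}.
      p holds at w1, so \Diamond p is true at w0.
Satisfying worlds: {w0}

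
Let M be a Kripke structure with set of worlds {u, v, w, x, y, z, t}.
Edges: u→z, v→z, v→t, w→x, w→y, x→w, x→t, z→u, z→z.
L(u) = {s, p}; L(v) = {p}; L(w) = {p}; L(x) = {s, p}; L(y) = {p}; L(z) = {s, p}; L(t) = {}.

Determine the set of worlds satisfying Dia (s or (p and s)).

Recall that Dia ψ holds at a world iff ψ holds at some accessible world.
Let φ = Dia (s or (p and s)). Evaluate φ at each world:
  u (successors {z}): φ is true.
  v (successors {z, t}): φ is true.
  w (successors {x, y}): φ is true.
  x (successors {w, t}): φ is false.
  y (successors ∅): φ is false.
  z (successors {u, z}): φ is true.
  t (successors ∅): φ is false.
For instance, at v:
  At v: Dia (s or (p and s)) requires s or (p and s) at some successor in {z, t}.
    s or (p and s) holds at z, so Dia (s or (p and s)) is true at v.
Satisfying worlds: {u, v, w, z}

u, v, w, z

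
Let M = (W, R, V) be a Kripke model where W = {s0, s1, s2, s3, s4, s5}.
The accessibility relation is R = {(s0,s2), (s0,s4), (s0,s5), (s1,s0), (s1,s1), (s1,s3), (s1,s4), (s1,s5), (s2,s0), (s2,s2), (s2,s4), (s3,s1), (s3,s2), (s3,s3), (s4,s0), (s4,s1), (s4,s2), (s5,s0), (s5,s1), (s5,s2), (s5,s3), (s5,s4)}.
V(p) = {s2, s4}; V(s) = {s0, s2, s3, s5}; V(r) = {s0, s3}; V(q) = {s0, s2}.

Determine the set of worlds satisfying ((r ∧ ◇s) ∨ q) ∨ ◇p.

Recall that ◇ψ holds at a world iff ψ holds at some accessible world.
Let φ = ((r ∧ ◇s) ∨ q) ∨ ◇p. Evaluate φ at each world:
  s0 (successors {s2, s4, s5}): φ is true.
  s1 (successors {s0, s1, s3, s4, s5}): φ is true.
  s2 (successors {s0, s2, s4}): φ is true.
  s3 (successors {s1, s2, s3}): φ is true.
  s4 (successors {s0, s1, s2}): φ is true.
  s5 (successors {s0, s1, s2, s3, s4}): φ is true.
For instance, at s1:
  At s1: (r ∧ ◇s) ∨ q is false, ◇p is true, so ((r ∧ ◇s) ∨ q) ∨ ◇p is true.
    At s1: r ∧ ◇s is false, q is false, so (r ∧ ◇s) ∨ q is false.
      At s1: r is false, ◇s is true, so r ∧ ◇s is false.
    At s1: ◇p requires p at some successor in {s0, s1, s3, s4, s5}.
      p holds at s4, so ◇p is true at s1.
Satisfying worlds: {s0, s1, s2, s3, s4, s5}

s0, s1, s2, s3, s4, s5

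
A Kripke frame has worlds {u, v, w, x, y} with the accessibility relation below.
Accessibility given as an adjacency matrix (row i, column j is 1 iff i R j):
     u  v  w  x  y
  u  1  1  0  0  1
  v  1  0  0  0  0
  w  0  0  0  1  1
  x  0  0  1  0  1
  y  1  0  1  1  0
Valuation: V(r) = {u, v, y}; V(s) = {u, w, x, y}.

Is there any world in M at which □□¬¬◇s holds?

Yes

Let φ = □□¬¬◇s. Evaluate φ at each world:
  u (successors {u, v, y}): φ is true.
  v (successors {u}): φ is true.
  w (successors {x, y}): φ is true.
  x (successors {w, y}): φ is true.
  y (successors {u, w, x}): φ is true.
Detail at u (witness):
  At u: □□¬¬◇s requires □¬¬◇s at every successor {u, v, y}.
      At u: □¬¬◇s requires ¬¬◇s at every successor {u, v, y}.
        At u: ¬¬◇s is true.
        At v: ¬¬◇s is true.
        At y: ¬¬◇s is true.
      So □¬¬◇s is true at u.
      At v: □¬¬◇s requires ¬¬◇s at every successor {u}.
        At u: ¬¬◇s is true.
      So □¬¬◇s is true at v.
      At y: □¬¬◇s requires ¬¬◇s at every successor {u, w, x}.
        At u: ¬¬◇s is true.
        At w: ¬¬◇s is true.
        At x: ¬¬◇s is true.
      So □¬¬◇s is true at y.
  So □□¬¬◇s is true at u.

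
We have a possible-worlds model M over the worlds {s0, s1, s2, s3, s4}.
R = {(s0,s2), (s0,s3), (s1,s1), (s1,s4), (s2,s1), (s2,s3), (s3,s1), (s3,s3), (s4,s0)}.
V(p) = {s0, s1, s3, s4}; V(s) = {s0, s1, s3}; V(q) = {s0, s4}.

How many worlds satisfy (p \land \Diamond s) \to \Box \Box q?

1

Let φ = (p \land \Diamond s) \to \Box \Box q. Evaluate φ at each world:
  s0 (successors {s2, s3}): φ is false.
  s1 (successors {s1, s4}): φ is false.
  s2 (successors {s1, s3}): φ is true.
  s3 (successors {s1, s3}): φ is false.
  s4 (successors {s0}): φ is false.
For instance, at s4:
  At s4: p \land \Diamond s is true, \Box \Box q is false, so (p \land \Diamond s) \to \Box \Box q is false.
    At s4: p is true, \Diamond s is true, so p \land \Diamond s is true.
      At s4: \Diamond s requires s at some successor in {s0}.
        s holds at s0, so \Diamond s is true at s4.
    At s4: \Box \Box q requires \Box q at every successor {s0}.
      \Box q fails at s0, so \Box \Box q is false at s4.
Satisfying worlds: {s2}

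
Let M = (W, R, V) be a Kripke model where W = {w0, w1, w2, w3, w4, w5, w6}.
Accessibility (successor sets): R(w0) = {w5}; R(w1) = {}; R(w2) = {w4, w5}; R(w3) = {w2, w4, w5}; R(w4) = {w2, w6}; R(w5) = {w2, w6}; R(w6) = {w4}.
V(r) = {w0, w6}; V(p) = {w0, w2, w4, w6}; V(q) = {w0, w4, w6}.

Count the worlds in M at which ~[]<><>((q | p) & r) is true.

4

Let φ = ~[]<><>((q | p) & r). Evaluate φ at each world:
  w0 (successors {w5}): φ is true.
  w1 (successors ∅): φ is false.
  w2 (successors {w4, w5}): φ is true.
  w3 (successors {w2, w4, w5}): φ is true.
  w4 (successors {w2, w6}): φ is false.
  w5 (successors {w2, w6}): φ is false.
  w6 (successors {w4}): φ is true.
For instance, at w0:
  At w0: []<><>((q | p) & r) is false, so ~[]<><>((q | p) & r) is true.
    At w0: []<><>((q | p) & r) requires <><>((q | p) & r) at every successor {w5}.
      <><>((q | p) & r) fails at w5, so []<><>((q | p) & r) is false at w0.
Satisfying worlds: {w0, w2, w3, w6}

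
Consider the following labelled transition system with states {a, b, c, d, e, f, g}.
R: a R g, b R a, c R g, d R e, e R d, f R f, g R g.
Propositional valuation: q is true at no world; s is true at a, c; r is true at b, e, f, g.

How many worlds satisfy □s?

1

Let φ = □s. Evaluate φ at each world:
  a (successors {g}): φ is false.
  b (successors {a}): φ is true.
  c (successors {g}): φ is false.
  d (successors {e}): φ is false.
  e (successors {d}): φ is false.
  f (successors {f}): φ is false.
  g (successors {g}): φ is false.
For instance, at e:
  At e: □s requires s at every successor {d}.
    s fails at d, so □s is false at e.
Satisfying worlds: {b}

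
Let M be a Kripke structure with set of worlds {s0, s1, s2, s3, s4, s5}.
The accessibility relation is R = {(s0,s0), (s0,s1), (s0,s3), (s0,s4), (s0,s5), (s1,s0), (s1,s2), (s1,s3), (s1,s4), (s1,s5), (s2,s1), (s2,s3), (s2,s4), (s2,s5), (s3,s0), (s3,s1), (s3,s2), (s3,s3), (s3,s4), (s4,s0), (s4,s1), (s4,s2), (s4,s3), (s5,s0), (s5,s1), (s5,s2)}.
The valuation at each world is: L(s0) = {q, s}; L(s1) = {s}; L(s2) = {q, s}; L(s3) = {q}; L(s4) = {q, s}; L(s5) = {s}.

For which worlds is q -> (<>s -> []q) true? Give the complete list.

Let φ = q -> (<>s -> []q). Evaluate φ at each world:
  s0 (successors {s0, s1, s3, s4, s5}): φ is false.
  s1 (successors {s0, s2, s3, s4, s5}): φ is true.
  s2 (successors {s1, s3, s4, s5}): φ is false.
  s3 (successors {s0, s1, s2, s3, s4}): φ is false.
  s4 (successors {s0, s1, s2, s3}): φ is false.
  s5 (successors {s0, s1, s2}): φ is true.
For instance, at s1:
  At s1: q is false, <>s -> []q is false, so q -> (<>s -> []q) is true.
    At s1: <>s is true, []q is false, so <>s -> []q is false.
      At s1: <>s requires s at some successor in {s0, s2, s3, s4, s5}.
        s holds at s0, so <>s is true at s1.
      At s1: []q requires q at every successor {s0, s2, s3, s4, s5}.
        q fails at s5, so []q is false at s1.
Satisfying worlds: {s1, s5}

s1, s5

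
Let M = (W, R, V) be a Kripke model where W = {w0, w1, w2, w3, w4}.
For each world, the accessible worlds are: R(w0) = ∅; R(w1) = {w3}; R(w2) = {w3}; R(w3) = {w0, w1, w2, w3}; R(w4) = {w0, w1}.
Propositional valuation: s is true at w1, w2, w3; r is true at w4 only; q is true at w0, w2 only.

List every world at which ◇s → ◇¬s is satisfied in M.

Recall that ◇ψ holds at a world iff ψ holds at some accessible world.
Let φ = ◇s → ◇¬s. Evaluate φ at each world:
  w0 (successors ∅): φ is true.
  w1 (successors {w3}): φ is false.
  w2 (successors {w3}): φ is false.
  w3 (successors {w0, w1, w2, w3}): φ is true.
  w4 (successors {w0, w1}): φ is true.
For instance, at w4:
  At w4: ◇s is true, ◇¬s is true, so ◇s → ◇¬s is true.
    At w4: ◇s requires s at some successor in {w0, w1}.
      s holds at w1, so ◇s is true at w4.
    At w4: ◇¬s requires ¬s at some successor in {w0, w1}.
      ¬s holds at w0, so ◇¬s is true at w4.
Satisfying worlds: {w0, w3, w4}

w0, w3, w4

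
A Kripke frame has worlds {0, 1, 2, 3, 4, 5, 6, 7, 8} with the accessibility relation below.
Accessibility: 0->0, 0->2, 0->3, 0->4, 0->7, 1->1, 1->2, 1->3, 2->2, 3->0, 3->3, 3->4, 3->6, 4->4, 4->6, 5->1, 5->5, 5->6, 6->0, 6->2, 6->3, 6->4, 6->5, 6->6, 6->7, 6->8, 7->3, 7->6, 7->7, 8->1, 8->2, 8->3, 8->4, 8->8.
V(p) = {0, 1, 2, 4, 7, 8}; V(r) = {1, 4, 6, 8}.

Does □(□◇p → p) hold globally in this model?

No

Let φ = □(□◇p → p). Evaluate φ at each world:
  0 (successors {0, 2, 3, 4, 7}): φ is false.
  1 (successors {1, 2, 3}): φ is false.
  2 (successors {2}): φ is true.
  3 (successors {0, 3, 4, 6}): φ is false.
  4 (successors {4, 6}): φ is false.
  5 (successors {1, 5, 6}): φ is false.
  6 (successors {0, 2, 3, 4, 5, 6, 7, 8}): φ is false.
  7 (successors {3, 6, 7}): φ is false.
  8 (successors {1, 2, 3, 4, 8}): φ is false.
Detail at 0 (counterexample):
  At 0: □(□◇p → p) requires □◇p → p at every successor {0, 2, 3, 4, 7}.
    □◇p → p fails at 3, so □(□◇p → p) is false at 0.
      At 3: □◇p is true, p is false, so □◇p → p is false.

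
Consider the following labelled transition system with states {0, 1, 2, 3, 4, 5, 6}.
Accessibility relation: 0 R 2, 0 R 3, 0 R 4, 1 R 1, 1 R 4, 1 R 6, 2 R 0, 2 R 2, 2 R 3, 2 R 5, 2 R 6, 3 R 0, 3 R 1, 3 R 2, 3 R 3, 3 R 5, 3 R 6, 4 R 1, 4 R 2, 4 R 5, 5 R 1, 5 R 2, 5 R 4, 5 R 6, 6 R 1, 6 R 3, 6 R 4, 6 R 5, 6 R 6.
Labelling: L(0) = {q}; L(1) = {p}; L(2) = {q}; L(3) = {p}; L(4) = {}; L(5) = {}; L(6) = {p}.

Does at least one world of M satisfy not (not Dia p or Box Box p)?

Yes

Let φ = not (not Dia p or Box Box p). Evaluate φ at each world:
  0 (successors {2, 3, 4}): φ is true.
  1 (successors {1, 4, 6}): φ is true.
  2 (successors {0, 2, 3, 5, 6}): φ is true.
  3 (successors {0, 1, 2, 3, 5, 6}): φ is true.
  4 (successors {1, 2, 5}): φ is true.
  5 (successors {1, 2, 4, 6}): φ is true.
  6 (successors {1, 3, 4, 5, 6}): φ is true.
Detail at 0 (witness):
  At 0: not Dia p or Box Box p is false, so not (not Dia p or Box Box p) is true.
    At 0: not Dia p is false, Box Box p is false, so not Dia p or Box Box p is false.
      At 0: Dia p is true, so not Dia p is false.
      At 0: Box Box p requires Box p at every successor {2, 3, 4}.
        Box p fails at 2, so Box Box p is false at 0.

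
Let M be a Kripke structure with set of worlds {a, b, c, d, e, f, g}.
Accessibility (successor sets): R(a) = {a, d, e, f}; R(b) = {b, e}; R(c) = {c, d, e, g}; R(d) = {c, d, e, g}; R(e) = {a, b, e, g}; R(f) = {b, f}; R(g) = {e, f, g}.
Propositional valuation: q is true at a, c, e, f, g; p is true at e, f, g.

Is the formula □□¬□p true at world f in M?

At f: □□¬□p requires □¬□p at every successor {b, f}.
    At b: □¬□p requires ¬□p at every successor {b, e}.
      At b: ¬□p is true.
      At e: ¬□p is true.
    So □¬□p is true at b.
    At f: □¬□p requires ¬□p at every successor {b, f}.
      At b: ¬□p is true.
      At f: ¬□p is true.
    So □¬□p is true at f.
So □□¬□p is true at f.

Yes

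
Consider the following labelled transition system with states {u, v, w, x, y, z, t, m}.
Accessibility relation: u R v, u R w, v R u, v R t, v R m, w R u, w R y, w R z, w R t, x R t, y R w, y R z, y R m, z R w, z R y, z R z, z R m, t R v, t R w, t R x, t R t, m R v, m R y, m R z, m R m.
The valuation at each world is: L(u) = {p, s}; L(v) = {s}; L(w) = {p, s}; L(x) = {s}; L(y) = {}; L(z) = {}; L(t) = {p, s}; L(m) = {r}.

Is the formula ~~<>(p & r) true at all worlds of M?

Recall that <>ψ holds at a world iff ψ holds at some accessible world.
Let φ = ~~<>(p & r). Evaluate φ at each world:
  u (successors {v, w}): φ is false.
  v (successors {u, t, m}): φ is false.
  w (successors {u, y, z, t}): φ is false.
  x (successors {t}): φ is false.
  y (successors {w, z, m}): φ is false.
  z (successors {w, y, z, m}): φ is false.
  t (successors {v, w, x, t}): φ is false.
  m (successors {v, y, z, m}): φ is false.
Detail at u (counterexample):
  At u: ~<>(p & r) is true, so ~~<>(p & r) is false.
    At u: <>(p & r) is false, so ~<>(p & r) is true.
      At u: <>(p & r) requires p & r at some successor in {v, w}.
        At v: p & r is false.
        At w: p & r is false.
      So <>(p & r) is false at u.

No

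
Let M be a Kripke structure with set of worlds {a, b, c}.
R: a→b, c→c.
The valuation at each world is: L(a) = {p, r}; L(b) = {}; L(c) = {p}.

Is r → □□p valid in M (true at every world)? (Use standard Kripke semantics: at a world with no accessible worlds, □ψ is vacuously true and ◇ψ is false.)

Let φ = r → □□p. Evaluate φ at each world:
  a (successors {b}): φ is true.
  b (successors ∅): φ is true.
  c (successors {c}): φ is true.
For instance, at a:
  At a: r is true, □□p is true, so r → □□p is true.
    At a: □□p requires □p at every successor {b}.
      At b: □p is true.
    So □□p is true at a.

Yes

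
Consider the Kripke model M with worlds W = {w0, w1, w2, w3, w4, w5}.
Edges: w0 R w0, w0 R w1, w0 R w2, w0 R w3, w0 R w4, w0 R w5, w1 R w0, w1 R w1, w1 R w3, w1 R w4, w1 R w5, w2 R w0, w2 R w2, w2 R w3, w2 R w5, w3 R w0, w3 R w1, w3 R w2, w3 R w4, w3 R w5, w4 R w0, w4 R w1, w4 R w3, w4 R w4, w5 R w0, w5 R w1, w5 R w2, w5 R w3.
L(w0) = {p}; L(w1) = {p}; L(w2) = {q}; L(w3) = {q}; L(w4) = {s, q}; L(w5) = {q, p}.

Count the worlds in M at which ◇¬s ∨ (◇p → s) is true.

6

Recall that ◇ψ holds at a world iff ψ holds at some accessible world.
Let φ = ◇¬s ∨ (◇p → s). Evaluate φ at each world:
  w0 (successors {w0, w1, w2, w3, w4, w5}): φ is true.
  w1 (successors {w0, w1, w3, w4, w5}): φ is true.
  w2 (successors {w0, w2, w3, w5}): φ is true.
  w3 (successors {w0, w1, w2, w4, w5}): φ is true.
  w4 (successors {w0, w1, w3, w4}): φ is true.
  w5 (successors {w0, w1, w2, w3}): φ is true.
For instance, at w0:
  At w0: ◇¬s is true, ◇p → s is false, so ◇¬s ∨ (◇p → s) is true.
    At w0: ◇¬s requires ¬s at some successor in {w0, w1, w2, w3, w4, w5}.
      ¬s holds at w0, so ◇¬s is true at w0.
    At w0: ◇p is true, s is false, so ◇p → s is false.
      At w0: ◇p requires p at some successor in {w0, w1, w2, w3, w4, w5}.
        p holds at w0, so ◇p is true at w0.
Satisfying worlds: {w0, w1, w2, w3, w4, w5}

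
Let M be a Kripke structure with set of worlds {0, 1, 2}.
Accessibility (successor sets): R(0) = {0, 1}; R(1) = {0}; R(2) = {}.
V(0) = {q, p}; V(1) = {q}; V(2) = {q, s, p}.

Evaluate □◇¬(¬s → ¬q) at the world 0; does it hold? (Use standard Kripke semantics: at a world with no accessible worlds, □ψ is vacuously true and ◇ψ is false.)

Yes

At 0: □◇¬(¬s → ¬q) requires ◇¬(¬s → ¬q) at every successor {0, 1}.
    At 0: ◇¬(¬s → ¬q) requires ¬(¬s → ¬q) at some successor in {0, 1}.
      ¬(¬s → ¬q) holds at 0, so ◇¬(¬s → ¬q) is true at 0.
    At 1: ◇¬(¬s → ¬q) requires ¬(¬s → ¬q) at some successor in {0}.
      ¬(¬s → ¬q) holds at 0, so ◇¬(¬s → ¬q) is true at 1.
So □◇¬(¬s → ¬q) is true at 0.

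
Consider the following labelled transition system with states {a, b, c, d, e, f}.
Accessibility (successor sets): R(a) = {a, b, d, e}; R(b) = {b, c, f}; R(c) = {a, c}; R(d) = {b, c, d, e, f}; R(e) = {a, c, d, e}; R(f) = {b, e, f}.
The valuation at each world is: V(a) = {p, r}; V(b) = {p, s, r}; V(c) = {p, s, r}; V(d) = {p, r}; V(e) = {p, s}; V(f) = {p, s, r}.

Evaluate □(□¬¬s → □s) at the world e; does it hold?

Recall that □ψ holds at a world iff ψ holds at every accessible world, and ◇ψ holds iff ψ holds at some accessible world.
At e: □(□¬¬s → □s) requires □¬¬s → □s at every successor {a, c, d, e}.
  At a: □¬¬s → □s is true.
  At c: □¬¬s → □s is true.
  At d: □¬¬s → □s is true.
  At e: □¬¬s → □s is true.
So □(□¬¬s → □s) is true at e.

Yes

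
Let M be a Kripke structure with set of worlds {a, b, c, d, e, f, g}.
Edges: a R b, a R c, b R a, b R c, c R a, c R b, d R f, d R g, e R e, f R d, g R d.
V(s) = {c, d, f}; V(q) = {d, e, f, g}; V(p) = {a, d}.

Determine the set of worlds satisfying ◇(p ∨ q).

b, c, d, e, f, g

Recall that ◇ψ holds at a world iff ψ holds at some accessible world.
Let φ = ◇(p ∨ q). Evaluate φ at each world:
  a (successors {b, c}): φ is false.
  b (successors {a, c}): φ is true.
  c (successors {a, b}): φ is true.
  d (successors {f, g}): φ is true.
  e (successors {e}): φ is true.
  f (successors {d}): φ is true.
  g (successors {d}): φ is true.
For instance, at c:
  At c: ◇(p ∨ q) requires p ∨ q at some successor in {a, b}.
    p ∨ q holds at a, so ◇(p ∨ q) is true at c.
Satisfying worlds: {b, c, d, e, f, g}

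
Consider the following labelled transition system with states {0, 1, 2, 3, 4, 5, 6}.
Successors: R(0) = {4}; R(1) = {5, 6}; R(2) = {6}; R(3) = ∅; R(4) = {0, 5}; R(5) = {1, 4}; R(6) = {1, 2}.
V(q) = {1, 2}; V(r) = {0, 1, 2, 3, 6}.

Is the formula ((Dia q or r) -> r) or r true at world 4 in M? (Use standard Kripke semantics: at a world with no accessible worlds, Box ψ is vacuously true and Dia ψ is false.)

Yes

At 4: (Dia q or r) -> r is true, r is false, so ((Dia q or r) -> r) or r is true.
  At 4: Dia q or r is false, r is false, so (Dia q or r) -> r is true.
    At 4: Dia q is false, r is false, so Dia q or r is false.
      At 4: Dia q requires q at some successor in {0, 5}.
        At 0: q is false.
        At 5: q is false.
      So Dia q is false at 4.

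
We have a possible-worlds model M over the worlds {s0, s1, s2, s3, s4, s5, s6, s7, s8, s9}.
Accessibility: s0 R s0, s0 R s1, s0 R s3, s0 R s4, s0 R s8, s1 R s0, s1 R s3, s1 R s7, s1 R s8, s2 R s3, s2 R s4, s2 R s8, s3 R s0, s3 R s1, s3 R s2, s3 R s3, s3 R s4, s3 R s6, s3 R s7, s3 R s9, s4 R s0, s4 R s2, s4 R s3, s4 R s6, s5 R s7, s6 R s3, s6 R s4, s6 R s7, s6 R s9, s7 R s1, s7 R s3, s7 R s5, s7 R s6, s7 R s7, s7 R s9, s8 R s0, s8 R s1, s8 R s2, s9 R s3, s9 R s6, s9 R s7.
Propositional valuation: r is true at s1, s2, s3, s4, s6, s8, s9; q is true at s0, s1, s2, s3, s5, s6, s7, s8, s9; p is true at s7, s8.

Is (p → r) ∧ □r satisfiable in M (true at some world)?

Yes

Let φ = (p → r) ∧ □r. Evaluate φ at each world:
  s0 (successors {s0, s1, s3, s4, s8}): φ is false.
  s1 (successors {s0, s3, s7, s8}): φ is false.
  s2 (successors {s3, s4, s8}): φ is true.
  s3 (successors {s0, s1, s2, s3, s4, s6, s7, s9}): φ is false.
  s4 (successors {s0, s2, s3, s6}): φ is false.
  s5 (successors {s7}): φ is false.
  s6 (successors {s3, s4, s7, s9}): φ is false.
  s7 (successors {s1, s3, s5, s6, s7, s9}): φ is false.
  s8 (successors {s0, s1, s2}): φ is false.
  s9 (successors {s3, s6, s7}): φ is false.
Detail at s2 (witness):
  At s2: p → r is true, □r is true, so (p → r) ∧ □r is true.
    At s2: □r requires r at every successor {s3, s4, s8}.
      At s3: r is true.
      At s4: r is true.
      At s8: r is true.
    So □r is true at s2.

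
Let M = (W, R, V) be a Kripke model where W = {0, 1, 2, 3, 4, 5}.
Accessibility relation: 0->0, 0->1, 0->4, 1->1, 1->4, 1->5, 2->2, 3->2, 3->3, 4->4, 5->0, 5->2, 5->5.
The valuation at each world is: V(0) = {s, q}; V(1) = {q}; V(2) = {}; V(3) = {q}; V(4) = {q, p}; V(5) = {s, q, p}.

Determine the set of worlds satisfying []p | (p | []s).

Let φ = []p | (p | []s). Evaluate φ at each world:
  0 (successors {0, 1, 4}): φ is false.
  1 (successors {1, 4, 5}): φ is false.
  2 (successors {2}): φ is false.
  3 (successors {2, 3}): φ is false.
  4 (successors {4}): φ is true.
  5 (successors {0, 2, 5}): φ is true.
For instance, at 5:
  At 5: []p is false, p | []s is true, so []p | (p | []s) is true.
    At 5: []p requires p at every successor {0, 2, 5}.
      p fails at 0, so []p is false at 5.
    At 5: p is true, []s is false, so p | []s is true.
      At 5: []s requires s at every successor {0, 2, 5}.
        s fails at 2, so []s is false at 5.
Satisfying worlds: {4, 5}

4, 5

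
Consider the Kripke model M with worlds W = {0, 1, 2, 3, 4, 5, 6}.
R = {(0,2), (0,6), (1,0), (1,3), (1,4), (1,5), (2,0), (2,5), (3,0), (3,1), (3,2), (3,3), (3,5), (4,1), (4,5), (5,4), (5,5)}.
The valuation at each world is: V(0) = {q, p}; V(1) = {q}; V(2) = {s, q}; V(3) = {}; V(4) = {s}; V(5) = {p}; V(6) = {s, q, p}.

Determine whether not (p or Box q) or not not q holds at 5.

At 5: not (p or Box q) is false, not not q is false, so not (p or Box q) or not not q is false.
  At 5: p or Box q is true, so not (p or Box q) is false.
    At 5: p is true, Box q is false, so p or Box q is true.
      At 5: Box q requires q at every successor {4, 5}.
        q fails at 4, so Box q is false at 5.

No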